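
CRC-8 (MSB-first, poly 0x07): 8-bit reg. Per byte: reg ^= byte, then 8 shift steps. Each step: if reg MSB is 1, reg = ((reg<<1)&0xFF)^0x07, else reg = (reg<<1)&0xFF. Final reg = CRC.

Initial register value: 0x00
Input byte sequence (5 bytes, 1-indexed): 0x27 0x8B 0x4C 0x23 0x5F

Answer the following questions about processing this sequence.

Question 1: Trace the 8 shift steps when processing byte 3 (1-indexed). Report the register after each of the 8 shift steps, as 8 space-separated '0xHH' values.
Answer: 0x62 0xC4 0x8F 0x19 0x32 0x64 0xC8 0x97

Derivation:
After byte 1 (0x27): reg=0xF5
After byte 2 (0x8B): reg=0x7D
Register before byte 3: 0x7D
After XOR with byte 0x4C: 0x31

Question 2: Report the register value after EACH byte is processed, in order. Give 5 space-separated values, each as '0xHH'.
0xF5 0x7D 0x97 0x05 0x81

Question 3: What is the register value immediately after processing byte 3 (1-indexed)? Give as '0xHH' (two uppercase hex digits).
After byte 1 (0x27): reg=0xF5
After byte 2 (0x8B): reg=0x7D
After byte 3 (0x4C): reg=0x97

Answer: 0x97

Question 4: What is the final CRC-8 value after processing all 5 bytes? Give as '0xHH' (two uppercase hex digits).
After byte 1 (0x27): reg=0xF5
After byte 2 (0x8B): reg=0x7D
After byte 3 (0x4C): reg=0x97
After byte 4 (0x23): reg=0x05
After byte 5 (0x5F): reg=0x81

Answer: 0x81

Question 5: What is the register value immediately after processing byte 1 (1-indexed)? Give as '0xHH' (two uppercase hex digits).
Answer: 0xF5

Derivation:
After byte 1 (0x27): reg=0xF5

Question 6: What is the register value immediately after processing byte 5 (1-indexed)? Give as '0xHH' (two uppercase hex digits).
Answer: 0x81

Derivation:
After byte 1 (0x27): reg=0xF5
After byte 2 (0x8B): reg=0x7D
After byte 3 (0x4C): reg=0x97
After byte 4 (0x23): reg=0x05
After byte 5 (0x5F): reg=0x81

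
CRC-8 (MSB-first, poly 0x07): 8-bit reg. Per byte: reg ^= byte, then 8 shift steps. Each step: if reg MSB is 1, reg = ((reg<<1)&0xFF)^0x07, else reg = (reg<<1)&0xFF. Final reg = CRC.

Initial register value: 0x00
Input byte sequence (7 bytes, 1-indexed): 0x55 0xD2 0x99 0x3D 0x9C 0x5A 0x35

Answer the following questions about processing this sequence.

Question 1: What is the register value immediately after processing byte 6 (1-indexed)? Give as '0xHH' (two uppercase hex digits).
After byte 1 (0x55): reg=0xAC
After byte 2 (0xD2): reg=0x7D
After byte 3 (0x99): reg=0xB2
After byte 4 (0x3D): reg=0xA4
After byte 5 (0x9C): reg=0xA8
After byte 6 (0x5A): reg=0xD0

Answer: 0xD0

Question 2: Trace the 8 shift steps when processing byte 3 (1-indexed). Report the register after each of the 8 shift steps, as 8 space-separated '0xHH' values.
After byte 1 (0x55): reg=0xAC
After byte 2 (0xD2): reg=0x7D
Register before byte 3: 0x7D
After XOR with byte 0x99: 0xE4

Answer: 0xCF 0x99 0x35 0x6A 0xD4 0xAF 0x59 0xB2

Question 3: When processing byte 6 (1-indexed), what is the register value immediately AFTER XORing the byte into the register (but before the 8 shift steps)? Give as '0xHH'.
Register before byte 6: 0xA8
Byte 6: 0x5A
0xA8 XOR 0x5A = 0xF2

Answer: 0xF2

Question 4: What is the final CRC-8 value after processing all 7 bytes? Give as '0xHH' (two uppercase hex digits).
After byte 1 (0x55): reg=0xAC
After byte 2 (0xD2): reg=0x7D
After byte 3 (0x99): reg=0xB2
After byte 4 (0x3D): reg=0xA4
After byte 5 (0x9C): reg=0xA8
After byte 6 (0x5A): reg=0xD0
After byte 7 (0x35): reg=0xB5

Answer: 0xB5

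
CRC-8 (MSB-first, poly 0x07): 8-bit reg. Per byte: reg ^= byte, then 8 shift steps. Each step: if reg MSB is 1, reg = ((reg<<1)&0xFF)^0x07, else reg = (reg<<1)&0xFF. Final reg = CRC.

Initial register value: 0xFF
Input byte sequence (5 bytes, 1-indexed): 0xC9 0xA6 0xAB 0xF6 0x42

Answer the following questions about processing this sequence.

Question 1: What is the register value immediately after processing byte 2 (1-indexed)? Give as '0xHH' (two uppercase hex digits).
After byte 1 (0xC9): reg=0x82
After byte 2 (0xA6): reg=0xFC

Answer: 0xFC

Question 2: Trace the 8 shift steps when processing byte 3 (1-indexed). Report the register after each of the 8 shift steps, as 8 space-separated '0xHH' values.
After byte 1 (0xC9): reg=0x82
After byte 2 (0xA6): reg=0xFC
Register before byte 3: 0xFC
After XOR with byte 0xAB: 0x57

Answer: 0xAE 0x5B 0xB6 0x6B 0xD6 0xAB 0x51 0xA2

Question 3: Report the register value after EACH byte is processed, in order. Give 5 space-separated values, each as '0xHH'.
0x82 0xFC 0xA2 0xAB 0x91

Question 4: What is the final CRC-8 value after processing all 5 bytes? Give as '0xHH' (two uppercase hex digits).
After byte 1 (0xC9): reg=0x82
After byte 2 (0xA6): reg=0xFC
After byte 3 (0xAB): reg=0xA2
After byte 4 (0xF6): reg=0xAB
After byte 5 (0x42): reg=0x91

Answer: 0x91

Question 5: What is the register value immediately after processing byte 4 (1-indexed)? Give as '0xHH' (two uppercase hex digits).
Answer: 0xAB

Derivation:
After byte 1 (0xC9): reg=0x82
After byte 2 (0xA6): reg=0xFC
After byte 3 (0xAB): reg=0xA2
After byte 4 (0xF6): reg=0xAB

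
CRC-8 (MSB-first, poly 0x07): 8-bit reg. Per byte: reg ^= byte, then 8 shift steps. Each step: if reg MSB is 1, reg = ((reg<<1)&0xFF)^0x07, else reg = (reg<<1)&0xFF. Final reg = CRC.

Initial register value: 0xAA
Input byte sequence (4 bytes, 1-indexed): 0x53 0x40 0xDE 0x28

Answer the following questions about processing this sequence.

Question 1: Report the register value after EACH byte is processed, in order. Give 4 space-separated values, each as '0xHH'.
0xE1 0x6E 0x19 0x97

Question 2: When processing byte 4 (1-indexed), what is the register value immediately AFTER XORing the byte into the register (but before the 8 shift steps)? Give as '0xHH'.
Answer: 0x31

Derivation:
Register before byte 4: 0x19
Byte 4: 0x28
0x19 XOR 0x28 = 0x31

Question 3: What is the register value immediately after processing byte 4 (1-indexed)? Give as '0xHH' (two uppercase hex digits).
After byte 1 (0x53): reg=0xE1
After byte 2 (0x40): reg=0x6E
After byte 3 (0xDE): reg=0x19
After byte 4 (0x28): reg=0x97

Answer: 0x97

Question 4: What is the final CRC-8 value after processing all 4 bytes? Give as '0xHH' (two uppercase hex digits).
Answer: 0x97

Derivation:
After byte 1 (0x53): reg=0xE1
After byte 2 (0x40): reg=0x6E
After byte 3 (0xDE): reg=0x19
After byte 4 (0x28): reg=0x97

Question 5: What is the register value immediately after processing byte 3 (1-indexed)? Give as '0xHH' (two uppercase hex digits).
After byte 1 (0x53): reg=0xE1
After byte 2 (0x40): reg=0x6E
After byte 3 (0xDE): reg=0x19

Answer: 0x19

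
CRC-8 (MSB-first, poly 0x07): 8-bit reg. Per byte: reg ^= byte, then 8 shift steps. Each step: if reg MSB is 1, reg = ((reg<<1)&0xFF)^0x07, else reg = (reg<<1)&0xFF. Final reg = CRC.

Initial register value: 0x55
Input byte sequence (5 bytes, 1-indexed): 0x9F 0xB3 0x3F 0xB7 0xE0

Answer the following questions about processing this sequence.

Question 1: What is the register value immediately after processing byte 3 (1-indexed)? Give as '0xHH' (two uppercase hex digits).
Answer: 0xC7

Derivation:
After byte 1 (0x9F): reg=0x78
After byte 2 (0xB3): reg=0x7F
After byte 3 (0x3F): reg=0xC7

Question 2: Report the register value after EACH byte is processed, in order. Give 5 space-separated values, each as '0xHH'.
0x78 0x7F 0xC7 0x57 0x0C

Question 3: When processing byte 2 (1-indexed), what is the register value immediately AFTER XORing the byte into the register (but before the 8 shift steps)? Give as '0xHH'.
Register before byte 2: 0x78
Byte 2: 0xB3
0x78 XOR 0xB3 = 0xCB

Answer: 0xCB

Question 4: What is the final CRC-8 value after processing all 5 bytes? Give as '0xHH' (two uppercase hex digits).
Answer: 0x0C

Derivation:
After byte 1 (0x9F): reg=0x78
After byte 2 (0xB3): reg=0x7F
After byte 3 (0x3F): reg=0xC7
After byte 4 (0xB7): reg=0x57
After byte 5 (0xE0): reg=0x0C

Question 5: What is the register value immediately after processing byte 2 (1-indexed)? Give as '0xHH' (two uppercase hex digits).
After byte 1 (0x9F): reg=0x78
After byte 2 (0xB3): reg=0x7F

Answer: 0x7F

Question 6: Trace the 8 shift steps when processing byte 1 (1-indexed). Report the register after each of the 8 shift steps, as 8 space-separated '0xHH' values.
Register before byte 1: 0x55
After XOR with byte 0x9F: 0xCA

Answer: 0x93 0x21 0x42 0x84 0x0F 0x1E 0x3C 0x78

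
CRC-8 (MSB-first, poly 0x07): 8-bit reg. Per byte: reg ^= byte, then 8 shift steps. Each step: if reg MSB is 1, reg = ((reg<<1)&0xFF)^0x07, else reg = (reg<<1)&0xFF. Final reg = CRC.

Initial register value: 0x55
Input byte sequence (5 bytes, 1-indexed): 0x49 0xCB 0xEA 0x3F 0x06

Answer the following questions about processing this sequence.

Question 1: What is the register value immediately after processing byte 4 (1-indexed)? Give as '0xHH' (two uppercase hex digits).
After byte 1 (0x49): reg=0x54
After byte 2 (0xCB): reg=0xD4
After byte 3 (0xEA): reg=0xBA
After byte 4 (0x3F): reg=0x92

Answer: 0x92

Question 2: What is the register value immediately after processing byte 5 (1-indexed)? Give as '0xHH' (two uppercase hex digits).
Answer: 0xE5

Derivation:
After byte 1 (0x49): reg=0x54
After byte 2 (0xCB): reg=0xD4
After byte 3 (0xEA): reg=0xBA
After byte 4 (0x3F): reg=0x92
After byte 5 (0x06): reg=0xE5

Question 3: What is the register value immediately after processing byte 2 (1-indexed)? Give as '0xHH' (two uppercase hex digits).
After byte 1 (0x49): reg=0x54
After byte 2 (0xCB): reg=0xD4

Answer: 0xD4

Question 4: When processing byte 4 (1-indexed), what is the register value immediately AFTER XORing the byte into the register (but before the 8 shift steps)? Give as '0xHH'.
Answer: 0x85

Derivation:
Register before byte 4: 0xBA
Byte 4: 0x3F
0xBA XOR 0x3F = 0x85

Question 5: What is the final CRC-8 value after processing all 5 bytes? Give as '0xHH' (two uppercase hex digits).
After byte 1 (0x49): reg=0x54
After byte 2 (0xCB): reg=0xD4
After byte 3 (0xEA): reg=0xBA
After byte 4 (0x3F): reg=0x92
After byte 5 (0x06): reg=0xE5

Answer: 0xE5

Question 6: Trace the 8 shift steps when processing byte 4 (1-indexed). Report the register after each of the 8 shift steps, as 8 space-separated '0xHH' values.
Answer: 0x0D 0x1A 0x34 0x68 0xD0 0xA7 0x49 0x92

Derivation:
After byte 1 (0x49): reg=0x54
After byte 2 (0xCB): reg=0xD4
After byte 3 (0xEA): reg=0xBA
Register before byte 4: 0xBA
After XOR with byte 0x3F: 0x85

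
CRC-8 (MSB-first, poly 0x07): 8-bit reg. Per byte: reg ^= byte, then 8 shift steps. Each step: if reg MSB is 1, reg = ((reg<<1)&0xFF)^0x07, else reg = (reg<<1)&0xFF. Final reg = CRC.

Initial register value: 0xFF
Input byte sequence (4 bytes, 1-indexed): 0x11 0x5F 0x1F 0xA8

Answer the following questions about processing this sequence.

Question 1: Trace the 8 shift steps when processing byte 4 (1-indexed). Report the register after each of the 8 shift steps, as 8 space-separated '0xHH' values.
After byte 1 (0x11): reg=0x84
After byte 2 (0x5F): reg=0x0F
After byte 3 (0x1F): reg=0x70
Register before byte 4: 0x70
After XOR with byte 0xA8: 0xD8

Answer: 0xB7 0x69 0xD2 0xA3 0x41 0x82 0x03 0x06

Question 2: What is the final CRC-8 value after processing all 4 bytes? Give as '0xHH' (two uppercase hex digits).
After byte 1 (0x11): reg=0x84
After byte 2 (0x5F): reg=0x0F
After byte 3 (0x1F): reg=0x70
After byte 4 (0xA8): reg=0x06

Answer: 0x06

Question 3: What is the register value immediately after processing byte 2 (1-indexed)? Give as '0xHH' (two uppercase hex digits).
Answer: 0x0F

Derivation:
After byte 1 (0x11): reg=0x84
After byte 2 (0x5F): reg=0x0F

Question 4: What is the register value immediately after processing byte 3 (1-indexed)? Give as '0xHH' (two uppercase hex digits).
Answer: 0x70

Derivation:
After byte 1 (0x11): reg=0x84
After byte 2 (0x5F): reg=0x0F
After byte 3 (0x1F): reg=0x70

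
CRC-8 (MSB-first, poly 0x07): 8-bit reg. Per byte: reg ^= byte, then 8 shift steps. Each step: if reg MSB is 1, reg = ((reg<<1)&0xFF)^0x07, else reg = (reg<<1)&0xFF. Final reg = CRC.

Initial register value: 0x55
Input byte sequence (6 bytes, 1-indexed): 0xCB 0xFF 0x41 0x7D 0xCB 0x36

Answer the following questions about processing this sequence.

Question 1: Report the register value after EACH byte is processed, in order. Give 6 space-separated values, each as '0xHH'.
0xD3 0xC4 0x92 0x83 0xFF 0x71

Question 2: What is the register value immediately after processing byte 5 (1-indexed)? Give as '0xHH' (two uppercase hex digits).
After byte 1 (0xCB): reg=0xD3
After byte 2 (0xFF): reg=0xC4
After byte 3 (0x41): reg=0x92
After byte 4 (0x7D): reg=0x83
After byte 5 (0xCB): reg=0xFF

Answer: 0xFF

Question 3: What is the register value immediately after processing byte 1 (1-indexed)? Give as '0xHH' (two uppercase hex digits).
Answer: 0xD3

Derivation:
After byte 1 (0xCB): reg=0xD3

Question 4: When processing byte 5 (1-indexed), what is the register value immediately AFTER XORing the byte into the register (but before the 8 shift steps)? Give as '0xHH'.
Answer: 0x48

Derivation:
Register before byte 5: 0x83
Byte 5: 0xCB
0x83 XOR 0xCB = 0x48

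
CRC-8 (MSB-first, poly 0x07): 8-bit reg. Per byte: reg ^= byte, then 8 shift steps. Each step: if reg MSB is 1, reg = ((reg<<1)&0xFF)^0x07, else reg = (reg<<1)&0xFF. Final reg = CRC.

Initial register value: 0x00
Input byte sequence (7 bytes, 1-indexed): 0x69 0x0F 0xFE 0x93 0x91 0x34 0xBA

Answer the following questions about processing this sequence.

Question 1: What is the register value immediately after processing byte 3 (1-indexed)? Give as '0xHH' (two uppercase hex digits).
After byte 1 (0x69): reg=0x18
After byte 2 (0x0F): reg=0x65
After byte 3 (0xFE): reg=0xC8

Answer: 0xC8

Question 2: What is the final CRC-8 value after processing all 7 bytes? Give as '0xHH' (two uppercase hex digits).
Answer: 0x36

Derivation:
After byte 1 (0x69): reg=0x18
After byte 2 (0x0F): reg=0x65
After byte 3 (0xFE): reg=0xC8
After byte 4 (0x93): reg=0x86
After byte 5 (0x91): reg=0x65
After byte 6 (0x34): reg=0xB0
After byte 7 (0xBA): reg=0x36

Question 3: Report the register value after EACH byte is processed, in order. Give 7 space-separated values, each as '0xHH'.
0x18 0x65 0xC8 0x86 0x65 0xB0 0x36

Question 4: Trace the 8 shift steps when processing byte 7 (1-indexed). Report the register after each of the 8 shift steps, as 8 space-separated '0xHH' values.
Answer: 0x14 0x28 0x50 0xA0 0x47 0x8E 0x1B 0x36

Derivation:
After byte 1 (0x69): reg=0x18
After byte 2 (0x0F): reg=0x65
After byte 3 (0xFE): reg=0xC8
After byte 4 (0x93): reg=0x86
After byte 5 (0x91): reg=0x65
After byte 6 (0x34): reg=0xB0
Register before byte 7: 0xB0
After XOR with byte 0xBA: 0x0A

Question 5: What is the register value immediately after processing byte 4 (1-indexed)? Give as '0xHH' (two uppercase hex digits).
After byte 1 (0x69): reg=0x18
After byte 2 (0x0F): reg=0x65
After byte 3 (0xFE): reg=0xC8
After byte 4 (0x93): reg=0x86

Answer: 0x86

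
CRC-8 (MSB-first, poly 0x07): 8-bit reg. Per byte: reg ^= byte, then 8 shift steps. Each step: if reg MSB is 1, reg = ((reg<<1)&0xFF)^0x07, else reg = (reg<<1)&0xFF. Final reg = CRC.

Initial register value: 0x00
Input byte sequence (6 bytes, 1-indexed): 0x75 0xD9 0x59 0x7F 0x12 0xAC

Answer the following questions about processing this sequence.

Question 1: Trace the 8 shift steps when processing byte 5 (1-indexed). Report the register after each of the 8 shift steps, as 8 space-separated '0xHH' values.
After byte 1 (0x75): reg=0x4C
After byte 2 (0xD9): reg=0xE2
After byte 3 (0x59): reg=0x28
After byte 4 (0x7F): reg=0xA2
Register before byte 5: 0xA2
After XOR with byte 0x12: 0xB0

Answer: 0x67 0xCE 0x9B 0x31 0x62 0xC4 0x8F 0x19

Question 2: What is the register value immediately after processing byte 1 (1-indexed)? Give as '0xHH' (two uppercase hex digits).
Answer: 0x4C

Derivation:
After byte 1 (0x75): reg=0x4C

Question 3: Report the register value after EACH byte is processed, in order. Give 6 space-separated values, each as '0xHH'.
0x4C 0xE2 0x28 0xA2 0x19 0x02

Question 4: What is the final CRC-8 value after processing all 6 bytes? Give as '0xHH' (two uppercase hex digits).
Answer: 0x02

Derivation:
After byte 1 (0x75): reg=0x4C
After byte 2 (0xD9): reg=0xE2
After byte 3 (0x59): reg=0x28
After byte 4 (0x7F): reg=0xA2
After byte 5 (0x12): reg=0x19
After byte 6 (0xAC): reg=0x02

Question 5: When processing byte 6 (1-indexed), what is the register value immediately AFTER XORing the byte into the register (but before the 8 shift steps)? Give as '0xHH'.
Register before byte 6: 0x19
Byte 6: 0xAC
0x19 XOR 0xAC = 0xB5

Answer: 0xB5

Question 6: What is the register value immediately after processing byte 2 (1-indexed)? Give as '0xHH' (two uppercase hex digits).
After byte 1 (0x75): reg=0x4C
After byte 2 (0xD9): reg=0xE2

Answer: 0xE2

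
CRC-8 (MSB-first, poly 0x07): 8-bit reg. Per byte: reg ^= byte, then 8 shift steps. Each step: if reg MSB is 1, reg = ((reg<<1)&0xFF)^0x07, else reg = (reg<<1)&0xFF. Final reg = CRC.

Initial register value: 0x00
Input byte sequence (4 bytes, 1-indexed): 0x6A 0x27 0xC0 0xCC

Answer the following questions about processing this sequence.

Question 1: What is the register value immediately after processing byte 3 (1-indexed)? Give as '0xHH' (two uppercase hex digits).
After byte 1 (0x6A): reg=0x11
After byte 2 (0x27): reg=0x82
After byte 3 (0xC0): reg=0xC9

Answer: 0xC9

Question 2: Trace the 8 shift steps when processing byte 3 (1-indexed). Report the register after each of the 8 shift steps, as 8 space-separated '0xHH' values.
After byte 1 (0x6A): reg=0x11
After byte 2 (0x27): reg=0x82
Register before byte 3: 0x82
After XOR with byte 0xC0: 0x42

Answer: 0x84 0x0F 0x1E 0x3C 0x78 0xF0 0xE7 0xC9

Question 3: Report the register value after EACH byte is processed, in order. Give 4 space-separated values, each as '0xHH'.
0x11 0x82 0xC9 0x1B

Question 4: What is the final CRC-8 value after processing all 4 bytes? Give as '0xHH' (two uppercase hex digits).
After byte 1 (0x6A): reg=0x11
After byte 2 (0x27): reg=0x82
After byte 3 (0xC0): reg=0xC9
After byte 4 (0xCC): reg=0x1B

Answer: 0x1B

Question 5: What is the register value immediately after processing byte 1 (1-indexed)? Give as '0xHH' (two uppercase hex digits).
After byte 1 (0x6A): reg=0x11

Answer: 0x11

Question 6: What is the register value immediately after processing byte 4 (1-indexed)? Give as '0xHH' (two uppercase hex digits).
After byte 1 (0x6A): reg=0x11
After byte 2 (0x27): reg=0x82
After byte 3 (0xC0): reg=0xC9
After byte 4 (0xCC): reg=0x1B

Answer: 0x1B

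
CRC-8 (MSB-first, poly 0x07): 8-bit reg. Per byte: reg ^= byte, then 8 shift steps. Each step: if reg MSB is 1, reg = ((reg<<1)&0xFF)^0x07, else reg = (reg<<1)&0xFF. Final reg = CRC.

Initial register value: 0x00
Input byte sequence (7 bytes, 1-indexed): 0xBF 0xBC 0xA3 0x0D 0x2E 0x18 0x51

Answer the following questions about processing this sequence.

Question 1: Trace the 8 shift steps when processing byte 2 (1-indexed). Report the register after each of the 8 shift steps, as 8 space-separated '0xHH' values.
Answer: 0x17 0x2E 0x5C 0xB8 0x77 0xEE 0xDB 0xB1

Derivation:
After byte 1 (0xBF): reg=0x34
Register before byte 2: 0x34
After XOR with byte 0xBC: 0x88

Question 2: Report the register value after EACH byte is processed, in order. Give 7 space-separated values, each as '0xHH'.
0x34 0xB1 0x7E 0x5E 0x57 0xEA 0x28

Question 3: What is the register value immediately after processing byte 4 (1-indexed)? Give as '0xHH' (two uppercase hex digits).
After byte 1 (0xBF): reg=0x34
After byte 2 (0xBC): reg=0xB1
After byte 3 (0xA3): reg=0x7E
After byte 4 (0x0D): reg=0x5E

Answer: 0x5E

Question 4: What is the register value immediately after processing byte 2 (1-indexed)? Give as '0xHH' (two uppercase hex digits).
Answer: 0xB1

Derivation:
After byte 1 (0xBF): reg=0x34
After byte 2 (0xBC): reg=0xB1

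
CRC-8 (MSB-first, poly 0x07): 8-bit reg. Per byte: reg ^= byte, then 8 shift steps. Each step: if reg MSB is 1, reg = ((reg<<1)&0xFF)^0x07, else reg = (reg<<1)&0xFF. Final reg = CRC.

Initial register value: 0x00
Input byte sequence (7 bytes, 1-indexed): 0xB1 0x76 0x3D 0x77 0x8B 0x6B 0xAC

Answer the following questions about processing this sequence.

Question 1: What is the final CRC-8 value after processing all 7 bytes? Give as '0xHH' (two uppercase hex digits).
Answer: 0x38

Derivation:
After byte 1 (0xB1): reg=0x1E
After byte 2 (0x76): reg=0x1F
After byte 3 (0x3D): reg=0xEE
After byte 4 (0x77): reg=0xC6
After byte 5 (0x8B): reg=0xE4
After byte 6 (0x6B): reg=0xA4
After byte 7 (0xAC): reg=0x38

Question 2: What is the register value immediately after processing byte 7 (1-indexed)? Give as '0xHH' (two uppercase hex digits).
Answer: 0x38

Derivation:
After byte 1 (0xB1): reg=0x1E
After byte 2 (0x76): reg=0x1F
After byte 3 (0x3D): reg=0xEE
After byte 4 (0x77): reg=0xC6
After byte 5 (0x8B): reg=0xE4
After byte 6 (0x6B): reg=0xA4
After byte 7 (0xAC): reg=0x38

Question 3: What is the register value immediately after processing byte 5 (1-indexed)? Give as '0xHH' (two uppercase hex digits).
After byte 1 (0xB1): reg=0x1E
After byte 2 (0x76): reg=0x1F
After byte 3 (0x3D): reg=0xEE
After byte 4 (0x77): reg=0xC6
After byte 5 (0x8B): reg=0xE4

Answer: 0xE4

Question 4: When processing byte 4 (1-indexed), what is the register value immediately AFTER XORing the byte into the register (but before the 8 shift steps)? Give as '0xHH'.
Register before byte 4: 0xEE
Byte 4: 0x77
0xEE XOR 0x77 = 0x99

Answer: 0x99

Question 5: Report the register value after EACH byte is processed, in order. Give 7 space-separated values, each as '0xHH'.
0x1E 0x1F 0xEE 0xC6 0xE4 0xA4 0x38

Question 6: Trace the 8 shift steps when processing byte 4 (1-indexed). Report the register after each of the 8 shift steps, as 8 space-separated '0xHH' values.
After byte 1 (0xB1): reg=0x1E
After byte 2 (0x76): reg=0x1F
After byte 3 (0x3D): reg=0xEE
Register before byte 4: 0xEE
After XOR with byte 0x77: 0x99

Answer: 0x35 0x6A 0xD4 0xAF 0x59 0xB2 0x63 0xC6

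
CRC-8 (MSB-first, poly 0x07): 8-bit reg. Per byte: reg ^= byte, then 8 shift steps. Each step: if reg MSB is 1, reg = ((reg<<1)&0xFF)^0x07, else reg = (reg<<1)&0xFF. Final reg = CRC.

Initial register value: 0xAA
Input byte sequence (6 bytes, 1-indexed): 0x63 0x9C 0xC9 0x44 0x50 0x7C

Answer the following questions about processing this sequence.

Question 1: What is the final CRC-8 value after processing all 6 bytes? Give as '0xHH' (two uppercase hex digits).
After byte 1 (0x63): reg=0x71
After byte 2 (0x9C): reg=0x8D
After byte 3 (0xC9): reg=0xDB
After byte 4 (0x44): reg=0xD4
After byte 5 (0x50): reg=0x95
After byte 6 (0x7C): reg=0x91

Answer: 0x91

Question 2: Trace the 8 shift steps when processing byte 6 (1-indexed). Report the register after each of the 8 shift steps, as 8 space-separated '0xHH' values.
Answer: 0xD5 0xAD 0x5D 0xBA 0x73 0xE6 0xCB 0x91

Derivation:
After byte 1 (0x63): reg=0x71
After byte 2 (0x9C): reg=0x8D
After byte 3 (0xC9): reg=0xDB
After byte 4 (0x44): reg=0xD4
After byte 5 (0x50): reg=0x95
Register before byte 6: 0x95
After XOR with byte 0x7C: 0xE9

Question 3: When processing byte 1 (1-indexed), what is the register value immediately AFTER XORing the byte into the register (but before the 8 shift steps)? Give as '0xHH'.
Register before byte 1: 0xAA
Byte 1: 0x63
0xAA XOR 0x63 = 0xC9

Answer: 0xC9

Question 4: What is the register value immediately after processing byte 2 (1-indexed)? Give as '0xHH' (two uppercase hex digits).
Answer: 0x8D

Derivation:
After byte 1 (0x63): reg=0x71
After byte 2 (0x9C): reg=0x8D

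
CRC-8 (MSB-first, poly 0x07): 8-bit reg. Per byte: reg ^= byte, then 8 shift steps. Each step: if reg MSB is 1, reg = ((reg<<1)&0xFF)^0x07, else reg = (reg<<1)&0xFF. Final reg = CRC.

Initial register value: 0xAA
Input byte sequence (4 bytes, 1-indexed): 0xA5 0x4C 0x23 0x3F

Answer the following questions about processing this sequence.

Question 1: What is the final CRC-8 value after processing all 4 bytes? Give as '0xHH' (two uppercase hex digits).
Answer: 0x82

Derivation:
After byte 1 (0xA5): reg=0x2D
After byte 2 (0x4C): reg=0x20
After byte 3 (0x23): reg=0x09
After byte 4 (0x3F): reg=0x82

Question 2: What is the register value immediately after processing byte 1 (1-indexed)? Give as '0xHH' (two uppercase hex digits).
Answer: 0x2D

Derivation:
After byte 1 (0xA5): reg=0x2D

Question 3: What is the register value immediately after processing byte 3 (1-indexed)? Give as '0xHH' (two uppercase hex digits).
After byte 1 (0xA5): reg=0x2D
After byte 2 (0x4C): reg=0x20
After byte 3 (0x23): reg=0x09

Answer: 0x09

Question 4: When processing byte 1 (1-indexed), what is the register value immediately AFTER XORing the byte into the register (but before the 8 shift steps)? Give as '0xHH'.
Answer: 0x0F

Derivation:
Register before byte 1: 0xAA
Byte 1: 0xA5
0xAA XOR 0xA5 = 0x0F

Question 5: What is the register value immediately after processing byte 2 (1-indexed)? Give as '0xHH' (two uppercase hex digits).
After byte 1 (0xA5): reg=0x2D
After byte 2 (0x4C): reg=0x20

Answer: 0x20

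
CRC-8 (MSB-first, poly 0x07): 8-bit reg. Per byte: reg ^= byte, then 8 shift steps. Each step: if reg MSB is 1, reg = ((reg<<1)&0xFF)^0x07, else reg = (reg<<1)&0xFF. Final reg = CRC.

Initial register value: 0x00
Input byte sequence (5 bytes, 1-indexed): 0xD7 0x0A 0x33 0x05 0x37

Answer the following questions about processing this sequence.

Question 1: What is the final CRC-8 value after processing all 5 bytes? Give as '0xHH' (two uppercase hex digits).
Answer: 0x40

Derivation:
After byte 1 (0xD7): reg=0x2B
After byte 2 (0x0A): reg=0xE7
After byte 3 (0x33): reg=0x22
After byte 4 (0x05): reg=0xF5
After byte 5 (0x37): reg=0x40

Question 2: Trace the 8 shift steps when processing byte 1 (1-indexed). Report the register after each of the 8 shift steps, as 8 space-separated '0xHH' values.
Answer: 0xA9 0x55 0xAA 0x53 0xA6 0x4B 0x96 0x2B

Derivation:
Register before byte 1: 0x00
After XOR with byte 0xD7: 0xD7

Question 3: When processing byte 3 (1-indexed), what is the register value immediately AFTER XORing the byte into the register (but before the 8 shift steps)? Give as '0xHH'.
Answer: 0xD4

Derivation:
Register before byte 3: 0xE7
Byte 3: 0x33
0xE7 XOR 0x33 = 0xD4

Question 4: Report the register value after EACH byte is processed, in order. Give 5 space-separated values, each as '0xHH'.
0x2B 0xE7 0x22 0xF5 0x40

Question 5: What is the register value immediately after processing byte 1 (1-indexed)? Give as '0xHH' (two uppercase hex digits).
After byte 1 (0xD7): reg=0x2B

Answer: 0x2B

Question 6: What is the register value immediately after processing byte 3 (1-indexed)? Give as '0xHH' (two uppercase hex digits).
After byte 1 (0xD7): reg=0x2B
After byte 2 (0x0A): reg=0xE7
After byte 3 (0x33): reg=0x22

Answer: 0x22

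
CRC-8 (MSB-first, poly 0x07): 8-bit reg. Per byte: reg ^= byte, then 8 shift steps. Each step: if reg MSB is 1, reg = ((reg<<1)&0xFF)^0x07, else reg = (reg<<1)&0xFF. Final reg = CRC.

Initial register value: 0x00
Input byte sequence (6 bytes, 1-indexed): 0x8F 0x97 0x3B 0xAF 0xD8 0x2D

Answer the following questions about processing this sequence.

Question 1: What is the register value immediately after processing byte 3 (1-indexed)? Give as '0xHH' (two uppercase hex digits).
After byte 1 (0x8F): reg=0xA4
After byte 2 (0x97): reg=0x99
After byte 3 (0x3B): reg=0x67

Answer: 0x67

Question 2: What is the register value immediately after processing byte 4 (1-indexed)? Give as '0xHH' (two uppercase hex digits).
After byte 1 (0x8F): reg=0xA4
After byte 2 (0x97): reg=0x99
After byte 3 (0x3B): reg=0x67
After byte 4 (0xAF): reg=0x76

Answer: 0x76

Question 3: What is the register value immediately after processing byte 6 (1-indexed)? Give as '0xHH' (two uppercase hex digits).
Answer: 0x0D

Derivation:
After byte 1 (0x8F): reg=0xA4
After byte 2 (0x97): reg=0x99
After byte 3 (0x3B): reg=0x67
After byte 4 (0xAF): reg=0x76
After byte 5 (0xD8): reg=0x43
After byte 6 (0x2D): reg=0x0D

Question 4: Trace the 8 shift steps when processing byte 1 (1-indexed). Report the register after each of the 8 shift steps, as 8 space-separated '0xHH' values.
Answer: 0x19 0x32 0x64 0xC8 0x97 0x29 0x52 0xA4

Derivation:
Register before byte 1: 0x00
After XOR with byte 0x8F: 0x8F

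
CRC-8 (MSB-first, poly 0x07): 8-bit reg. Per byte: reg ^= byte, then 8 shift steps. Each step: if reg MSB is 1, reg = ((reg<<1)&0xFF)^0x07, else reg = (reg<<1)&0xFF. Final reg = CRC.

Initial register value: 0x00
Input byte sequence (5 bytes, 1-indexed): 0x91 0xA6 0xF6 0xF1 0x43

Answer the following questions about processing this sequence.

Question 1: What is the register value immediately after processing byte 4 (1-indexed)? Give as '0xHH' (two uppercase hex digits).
Answer: 0xC6

Derivation:
After byte 1 (0x91): reg=0xFE
After byte 2 (0xA6): reg=0x8F
After byte 3 (0xF6): reg=0x68
After byte 4 (0xF1): reg=0xC6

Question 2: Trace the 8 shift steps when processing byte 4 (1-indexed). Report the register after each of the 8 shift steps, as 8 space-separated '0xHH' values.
After byte 1 (0x91): reg=0xFE
After byte 2 (0xA6): reg=0x8F
After byte 3 (0xF6): reg=0x68
Register before byte 4: 0x68
After XOR with byte 0xF1: 0x99

Answer: 0x35 0x6A 0xD4 0xAF 0x59 0xB2 0x63 0xC6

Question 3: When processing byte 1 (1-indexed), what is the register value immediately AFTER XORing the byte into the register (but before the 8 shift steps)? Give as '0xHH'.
Answer: 0x91

Derivation:
Register before byte 1: 0x00
Byte 1: 0x91
0x00 XOR 0x91 = 0x91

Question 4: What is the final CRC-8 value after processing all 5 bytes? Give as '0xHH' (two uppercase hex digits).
Answer: 0x92

Derivation:
After byte 1 (0x91): reg=0xFE
After byte 2 (0xA6): reg=0x8F
After byte 3 (0xF6): reg=0x68
After byte 4 (0xF1): reg=0xC6
After byte 5 (0x43): reg=0x92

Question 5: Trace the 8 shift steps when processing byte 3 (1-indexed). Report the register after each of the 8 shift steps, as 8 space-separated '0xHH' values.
Answer: 0xF2 0xE3 0xC1 0x85 0x0D 0x1A 0x34 0x68

Derivation:
After byte 1 (0x91): reg=0xFE
After byte 2 (0xA6): reg=0x8F
Register before byte 3: 0x8F
After XOR with byte 0xF6: 0x79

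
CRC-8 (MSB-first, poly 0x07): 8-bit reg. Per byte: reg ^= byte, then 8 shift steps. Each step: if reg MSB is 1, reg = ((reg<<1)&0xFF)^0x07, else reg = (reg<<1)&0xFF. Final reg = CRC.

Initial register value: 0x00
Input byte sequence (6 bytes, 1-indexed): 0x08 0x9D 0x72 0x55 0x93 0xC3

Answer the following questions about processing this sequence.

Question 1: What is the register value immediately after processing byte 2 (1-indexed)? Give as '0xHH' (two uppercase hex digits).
After byte 1 (0x08): reg=0x38
After byte 2 (0x9D): reg=0x72

Answer: 0x72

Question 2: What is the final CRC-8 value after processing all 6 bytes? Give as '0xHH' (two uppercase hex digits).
After byte 1 (0x08): reg=0x38
After byte 2 (0x9D): reg=0x72
After byte 3 (0x72): reg=0x00
After byte 4 (0x55): reg=0xAC
After byte 5 (0x93): reg=0xBD
After byte 6 (0xC3): reg=0x7D

Answer: 0x7D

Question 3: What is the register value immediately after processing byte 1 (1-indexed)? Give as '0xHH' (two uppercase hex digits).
After byte 1 (0x08): reg=0x38

Answer: 0x38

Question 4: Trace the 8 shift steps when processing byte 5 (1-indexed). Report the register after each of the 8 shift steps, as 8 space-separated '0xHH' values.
Answer: 0x7E 0xFC 0xFF 0xF9 0xF5 0xED 0xDD 0xBD

Derivation:
After byte 1 (0x08): reg=0x38
After byte 2 (0x9D): reg=0x72
After byte 3 (0x72): reg=0x00
After byte 4 (0x55): reg=0xAC
Register before byte 5: 0xAC
After XOR with byte 0x93: 0x3F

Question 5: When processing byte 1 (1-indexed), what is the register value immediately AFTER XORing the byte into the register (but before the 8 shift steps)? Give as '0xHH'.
Answer: 0x08

Derivation:
Register before byte 1: 0x00
Byte 1: 0x08
0x00 XOR 0x08 = 0x08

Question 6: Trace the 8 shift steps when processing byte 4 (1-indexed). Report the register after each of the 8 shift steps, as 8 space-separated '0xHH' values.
Answer: 0xAA 0x53 0xA6 0x4B 0x96 0x2B 0x56 0xAC

Derivation:
After byte 1 (0x08): reg=0x38
After byte 2 (0x9D): reg=0x72
After byte 3 (0x72): reg=0x00
Register before byte 4: 0x00
After XOR with byte 0x55: 0x55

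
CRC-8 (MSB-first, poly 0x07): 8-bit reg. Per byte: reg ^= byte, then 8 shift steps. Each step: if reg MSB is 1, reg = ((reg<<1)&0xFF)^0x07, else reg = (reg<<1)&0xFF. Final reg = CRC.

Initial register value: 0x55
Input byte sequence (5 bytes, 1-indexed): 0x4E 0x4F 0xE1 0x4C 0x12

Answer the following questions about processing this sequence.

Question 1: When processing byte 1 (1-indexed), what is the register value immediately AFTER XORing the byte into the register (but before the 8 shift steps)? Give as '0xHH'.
Register before byte 1: 0x55
Byte 1: 0x4E
0x55 XOR 0x4E = 0x1B

Answer: 0x1B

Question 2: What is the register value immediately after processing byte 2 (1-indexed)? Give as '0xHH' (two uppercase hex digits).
Answer: 0x2A

Derivation:
After byte 1 (0x4E): reg=0x41
After byte 2 (0x4F): reg=0x2A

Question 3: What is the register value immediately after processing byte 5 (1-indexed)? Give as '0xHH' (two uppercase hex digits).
After byte 1 (0x4E): reg=0x41
After byte 2 (0x4F): reg=0x2A
After byte 3 (0xE1): reg=0x7F
After byte 4 (0x4C): reg=0x99
After byte 5 (0x12): reg=0xB8

Answer: 0xB8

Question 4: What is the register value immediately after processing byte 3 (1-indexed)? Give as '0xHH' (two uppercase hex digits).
After byte 1 (0x4E): reg=0x41
After byte 2 (0x4F): reg=0x2A
After byte 3 (0xE1): reg=0x7F

Answer: 0x7F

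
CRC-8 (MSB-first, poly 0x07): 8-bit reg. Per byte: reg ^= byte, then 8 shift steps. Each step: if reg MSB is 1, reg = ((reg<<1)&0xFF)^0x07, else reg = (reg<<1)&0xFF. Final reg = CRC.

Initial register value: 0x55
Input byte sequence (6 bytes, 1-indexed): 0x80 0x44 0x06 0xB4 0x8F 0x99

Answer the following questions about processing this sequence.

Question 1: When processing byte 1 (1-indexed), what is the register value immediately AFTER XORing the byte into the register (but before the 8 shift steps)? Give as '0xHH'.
Answer: 0xD5

Derivation:
Register before byte 1: 0x55
Byte 1: 0x80
0x55 XOR 0x80 = 0xD5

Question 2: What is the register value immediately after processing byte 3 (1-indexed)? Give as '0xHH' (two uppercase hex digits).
Answer: 0xF2

Derivation:
After byte 1 (0x80): reg=0x25
After byte 2 (0x44): reg=0x20
After byte 3 (0x06): reg=0xF2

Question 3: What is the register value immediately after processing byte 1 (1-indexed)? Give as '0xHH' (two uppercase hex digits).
Answer: 0x25

Derivation:
After byte 1 (0x80): reg=0x25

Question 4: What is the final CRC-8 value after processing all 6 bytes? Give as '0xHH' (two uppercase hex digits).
Answer: 0x48

Derivation:
After byte 1 (0x80): reg=0x25
After byte 2 (0x44): reg=0x20
After byte 3 (0x06): reg=0xF2
After byte 4 (0xB4): reg=0xD5
After byte 5 (0x8F): reg=0x81
After byte 6 (0x99): reg=0x48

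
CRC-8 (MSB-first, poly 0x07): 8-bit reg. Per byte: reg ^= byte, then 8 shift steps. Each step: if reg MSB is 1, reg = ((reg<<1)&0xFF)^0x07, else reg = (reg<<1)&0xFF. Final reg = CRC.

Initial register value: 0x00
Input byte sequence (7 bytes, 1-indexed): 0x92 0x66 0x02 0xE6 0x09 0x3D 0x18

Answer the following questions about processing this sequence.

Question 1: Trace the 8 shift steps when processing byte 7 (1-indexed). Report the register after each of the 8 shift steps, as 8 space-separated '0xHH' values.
Answer: 0x9C 0x3F 0x7E 0xFC 0xFF 0xF9 0xF5 0xED

Derivation:
After byte 1 (0x92): reg=0xF7
After byte 2 (0x66): reg=0xFE
After byte 3 (0x02): reg=0xFA
After byte 4 (0xE6): reg=0x54
After byte 5 (0x09): reg=0x94
After byte 6 (0x3D): reg=0x56
Register before byte 7: 0x56
After XOR with byte 0x18: 0x4E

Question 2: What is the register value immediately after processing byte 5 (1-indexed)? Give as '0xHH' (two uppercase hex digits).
After byte 1 (0x92): reg=0xF7
After byte 2 (0x66): reg=0xFE
After byte 3 (0x02): reg=0xFA
After byte 4 (0xE6): reg=0x54
After byte 5 (0x09): reg=0x94

Answer: 0x94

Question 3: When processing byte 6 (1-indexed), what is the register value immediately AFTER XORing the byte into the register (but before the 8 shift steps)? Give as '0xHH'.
Register before byte 6: 0x94
Byte 6: 0x3D
0x94 XOR 0x3D = 0xA9

Answer: 0xA9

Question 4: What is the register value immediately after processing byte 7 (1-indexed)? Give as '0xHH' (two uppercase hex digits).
After byte 1 (0x92): reg=0xF7
After byte 2 (0x66): reg=0xFE
After byte 3 (0x02): reg=0xFA
After byte 4 (0xE6): reg=0x54
After byte 5 (0x09): reg=0x94
After byte 6 (0x3D): reg=0x56
After byte 7 (0x18): reg=0xED

Answer: 0xED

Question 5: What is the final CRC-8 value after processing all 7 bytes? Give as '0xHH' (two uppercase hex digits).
After byte 1 (0x92): reg=0xF7
After byte 2 (0x66): reg=0xFE
After byte 3 (0x02): reg=0xFA
After byte 4 (0xE6): reg=0x54
After byte 5 (0x09): reg=0x94
After byte 6 (0x3D): reg=0x56
After byte 7 (0x18): reg=0xED

Answer: 0xED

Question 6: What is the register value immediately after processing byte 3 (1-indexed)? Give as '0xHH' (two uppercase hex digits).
After byte 1 (0x92): reg=0xF7
After byte 2 (0x66): reg=0xFE
After byte 3 (0x02): reg=0xFA

Answer: 0xFA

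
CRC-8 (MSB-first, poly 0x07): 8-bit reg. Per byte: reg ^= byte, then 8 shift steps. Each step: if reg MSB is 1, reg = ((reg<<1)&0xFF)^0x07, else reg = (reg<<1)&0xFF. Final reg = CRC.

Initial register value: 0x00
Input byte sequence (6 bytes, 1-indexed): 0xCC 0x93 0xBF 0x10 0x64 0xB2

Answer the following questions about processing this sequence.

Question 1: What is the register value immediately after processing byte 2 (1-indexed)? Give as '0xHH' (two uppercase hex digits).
Answer: 0xE1

Derivation:
After byte 1 (0xCC): reg=0x6A
After byte 2 (0x93): reg=0xE1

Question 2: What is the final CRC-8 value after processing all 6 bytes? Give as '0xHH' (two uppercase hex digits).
Answer: 0x2C

Derivation:
After byte 1 (0xCC): reg=0x6A
After byte 2 (0x93): reg=0xE1
After byte 3 (0xBF): reg=0x9D
After byte 4 (0x10): reg=0xAA
After byte 5 (0x64): reg=0x64
After byte 6 (0xB2): reg=0x2C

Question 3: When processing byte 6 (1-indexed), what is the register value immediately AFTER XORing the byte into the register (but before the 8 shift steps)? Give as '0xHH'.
Register before byte 6: 0x64
Byte 6: 0xB2
0x64 XOR 0xB2 = 0xD6

Answer: 0xD6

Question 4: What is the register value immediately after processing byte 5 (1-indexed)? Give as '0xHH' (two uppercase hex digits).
Answer: 0x64

Derivation:
After byte 1 (0xCC): reg=0x6A
After byte 2 (0x93): reg=0xE1
After byte 3 (0xBF): reg=0x9D
After byte 4 (0x10): reg=0xAA
After byte 5 (0x64): reg=0x64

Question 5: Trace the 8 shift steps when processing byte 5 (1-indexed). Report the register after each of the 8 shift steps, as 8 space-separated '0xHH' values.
After byte 1 (0xCC): reg=0x6A
After byte 2 (0x93): reg=0xE1
After byte 3 (0xBF): reg=0x9D
After byte 4 (0x10): reg=0xAA
Register before byte 5: 0xAA
After XOR with byte 0x64: 0xCE

Answer: 0x9B 0x31 0x62 0xC4 0x8F 0x19 0x32 0x64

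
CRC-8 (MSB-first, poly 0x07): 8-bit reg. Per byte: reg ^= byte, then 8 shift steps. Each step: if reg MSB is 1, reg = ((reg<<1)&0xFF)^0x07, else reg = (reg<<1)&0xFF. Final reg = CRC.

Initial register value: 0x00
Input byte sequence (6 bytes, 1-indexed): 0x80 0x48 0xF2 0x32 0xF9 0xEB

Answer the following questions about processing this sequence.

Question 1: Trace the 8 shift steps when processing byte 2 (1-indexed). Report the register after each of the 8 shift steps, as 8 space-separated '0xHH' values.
Answer: 0x85 0x0D 0x1A 0x34 0x68 0xD0 0xA7 0x49

Derivation:
After byte 1 (0x80): reg=0x89
Register before byte 2: 0x89
After XOR with byte 0x48: 0xC1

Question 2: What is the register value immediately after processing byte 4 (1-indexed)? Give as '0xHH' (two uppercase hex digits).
After byte 1 (0x80): reg=0x89
After byte 2 (0x48): reg=0x49
After byte 3 (0xF2): reg=0x28
After byte 4 (0x32): reg=0x46

Answer: 0x46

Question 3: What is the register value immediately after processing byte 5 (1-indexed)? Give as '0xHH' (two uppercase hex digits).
Answer: 0x34

Derivation:
After byte 1 (0x80): reg=0x89
After byte 2 (0x48): reg=0x49
After byte 3 (0xF2): reg=0x28
After byte 4 (0x32): reg=0x46
After byte 5 (0xF9): reg=0x34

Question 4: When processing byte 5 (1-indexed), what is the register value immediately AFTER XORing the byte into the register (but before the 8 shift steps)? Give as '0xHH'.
Register before byte 5: 0x46
Byte 5: 0xF9
0x46 XOR 0xF9 = 0xBF

Answer: 0xBF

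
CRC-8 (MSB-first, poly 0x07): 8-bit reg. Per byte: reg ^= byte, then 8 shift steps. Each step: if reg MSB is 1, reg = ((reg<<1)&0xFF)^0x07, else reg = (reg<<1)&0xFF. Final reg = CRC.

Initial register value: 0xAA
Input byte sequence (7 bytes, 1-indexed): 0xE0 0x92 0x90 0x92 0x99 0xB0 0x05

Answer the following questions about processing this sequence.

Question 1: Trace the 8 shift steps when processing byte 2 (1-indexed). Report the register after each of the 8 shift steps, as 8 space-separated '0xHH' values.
Answer: 0xC6 0x8B 0x11 0x22 0x44 0x88 0x17 0x2E

Derivation:
After byte 1 (0xE0): reg=0xF1
Register before byte 2: 0xF1
After XOR with byte 0x92: 0x63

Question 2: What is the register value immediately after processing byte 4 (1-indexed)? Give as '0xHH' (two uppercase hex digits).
Answer: 0x6E

Derivation:
After byte 1 (0xE0): reg=0xF1
After byte 2 (0x92): reg=0x2E
After byte 3 (0x90): reg=0x33
After byte 4 (0x92): reg=0x6E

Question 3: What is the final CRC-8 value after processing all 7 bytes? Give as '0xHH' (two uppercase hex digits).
Answer: 0x2E

Derivation:
After byte 1 (0xE0): reg=0xF1
After byte 2 (0x92): reg=0x2E
After byte 3 (0x90): reg=0x33
After byte 4 (0x92): reg=0x6E
After byte 5 (0x99): reg=0xCB
After byte 6 (0xB0): reg=0x66
After byte 7 (0x05): reg=0x2E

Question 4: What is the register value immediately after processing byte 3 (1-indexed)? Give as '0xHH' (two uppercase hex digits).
Answer: 0x33

Derivation:
After byte 1 (0xE0): reg=0xF1
After byte 2 (0x92): reg=0x2E
After byte 3 (0x90): reg=0x33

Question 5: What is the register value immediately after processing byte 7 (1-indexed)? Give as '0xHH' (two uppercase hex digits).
Answer: 0x2E

Derivation:
After byte 1 (0xE0): reg=0xF1
After byte 2 (0x92): reg=0x2E
After byte 3 (0x90): reg=0x33
After byte 4 (0x92): reg=0x6E
After byte 5 (0x99): reg=0xCB
After byte 6 (0xB0): reg=0x66
After byte 7 (0x05): reg=0x2E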